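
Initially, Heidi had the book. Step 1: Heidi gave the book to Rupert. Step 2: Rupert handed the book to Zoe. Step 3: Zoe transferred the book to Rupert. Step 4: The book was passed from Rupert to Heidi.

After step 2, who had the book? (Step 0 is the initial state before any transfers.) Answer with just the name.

Answer: Zoe

Derivation:
Tracking the book holder through step 2:
After step 0 (start): Heidi
After step 1: Rupert
After step 2: Zoe

At step 2, the holder is Zoe.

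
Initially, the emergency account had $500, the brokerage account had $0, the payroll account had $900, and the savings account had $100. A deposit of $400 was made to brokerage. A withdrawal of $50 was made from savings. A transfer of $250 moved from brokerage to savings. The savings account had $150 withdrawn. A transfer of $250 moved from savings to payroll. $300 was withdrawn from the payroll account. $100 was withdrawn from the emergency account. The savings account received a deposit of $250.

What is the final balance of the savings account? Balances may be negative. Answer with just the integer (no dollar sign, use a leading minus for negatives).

Tracking account balances step by step:
Start: emergency=500, brokerage=0, payroll=900, savings=100
Event 1 (deposit 400 to brokerage): brokerage: 0 + 400 = 400. Balances: emergency=500, brokerage=400, payroll=900, savings=100
Event 2 (withdraw 50 from savings): savings: 100 - 50 = 50. Balances: emergency=500, brokerage=400, payroll=900, savings=50
Event 3 (transfer 250 brokerage -> savings): brokerage: 400 - 250 = 150, savings: 50 + 250 = 300. Balances: emergency=500, brokerage=150, payroll=900, savings=300
Event 4 (withdraw 150 from savings): savings: 300 - 150 = 150. Balances: emergency=500, brokerage=150, payroll=900, savings=150
Event 5 (transfer 250 savings -> payroll): savings: 150 - 250 = -100, payroll: 900 + 250 = 1150. Balances: emergency=500, brokerage=150, payroll=1150, savings=-100
Event 6 (withdraw 300 from payroll): payroll: 1150 - 300 = 850. Balances: emergency=500, brokerage=150, payroll=850, savings=-100
Event 7 (withdraw 100 from emergency): emergency: 500 - 100 = 400. Balances: emergency=400, brokerage=150, payroll=850, savings=-100
Event 8 (deposit 250 to savings): savings: -100 + 250 = 150. Balances: emergency=400, brokerage=150, payroll=850, savings=150

Final balance of savings: 150

Answer: 150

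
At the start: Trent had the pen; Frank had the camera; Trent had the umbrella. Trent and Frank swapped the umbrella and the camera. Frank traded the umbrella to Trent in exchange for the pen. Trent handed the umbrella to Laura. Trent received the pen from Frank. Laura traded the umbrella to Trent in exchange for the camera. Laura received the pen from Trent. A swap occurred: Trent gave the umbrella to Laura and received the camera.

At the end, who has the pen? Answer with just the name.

Answer: Laura

Derivation:
Tracking all object holders:
Start: pen:Trent, camera:Frank, umbrella:Trent
Event 1 (swap umbrella<->camera: now umbrella:Frank, camera:Trent). State: pen:Trent, camera:Trent, umbrella:Frank
Event 2 (swap umbrella<->pen: now umbrella:Trent, pen:Frank). State: pen:Frank, camera:Trent, umbrella:Trent
Event 3 (give umbrella: Trent -> Laura). State: pen:Frank, camera:Trent, umbrella:Laura
Event 4 (give pen: Frank -> Trent). State: pen:Trent, camera:Trent, umbrella:Laura
Event 5 (swap umbrella<->camera: now umbrella:Trent, camera:Laura). State: pen:Trent, camera:Laura, umbrella:Trent
Event 6 (give pen: Trent -> Laura). State: pen:Laura, camera:Laura, umbrella:Trent
Event 7 (swap umbrella<->camera: now umbrella:Laura, camera:Trent). State: pen:Laura, camera:Trent, umbrella:Laura

Final state: pen:Laura, camera:Trent, umbrella:Laura
The pen is held by Laura.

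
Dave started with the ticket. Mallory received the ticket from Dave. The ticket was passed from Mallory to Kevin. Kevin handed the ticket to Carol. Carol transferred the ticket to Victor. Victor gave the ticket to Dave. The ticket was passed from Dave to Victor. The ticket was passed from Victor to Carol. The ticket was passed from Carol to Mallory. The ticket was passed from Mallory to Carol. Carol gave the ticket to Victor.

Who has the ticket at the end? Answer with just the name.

Answer: Victor

Derivation:
Tracking the ticket through each event:
Start: Dave has the ticket.
After event 1: Mallory has the ticket.
After event 2: Kevin has the ticket.
After event 3: Carol has the ticket.
After event 4: Victor has the ticket.
After event 5: Dave has the ticket.
After event 6: Victor has the ticket.
After event 7: Carol has the ticket.
After event 8: Mallory has the ticket.
After event 9: Carol has the ticket.
After event 10: Victor has the ticket.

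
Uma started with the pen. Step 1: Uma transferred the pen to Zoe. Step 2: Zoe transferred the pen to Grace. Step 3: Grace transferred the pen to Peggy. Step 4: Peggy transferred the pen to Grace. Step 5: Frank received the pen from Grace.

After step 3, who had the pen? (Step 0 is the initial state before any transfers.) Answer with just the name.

Answer: Peggy

Derivation:
Tracking the pen holder through step 3:
After step 0 (start): Uma
After step 1: Zoe
After step 2: Grace
After step 3: Peggy

At step 3, the holder is Peggy.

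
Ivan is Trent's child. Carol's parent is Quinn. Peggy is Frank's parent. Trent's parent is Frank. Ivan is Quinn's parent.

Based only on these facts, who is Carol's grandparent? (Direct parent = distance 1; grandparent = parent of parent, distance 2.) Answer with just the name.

Answer: Ivan

Derivation:
Reconstructing the parent chain from the given facts:
  Peggy -> Frank -> Trent -> Ivan -> Quinn -> Carol
(each arrow means 'parent of the next')
Positions in the chain (0 = top):
  position of Peggy: 0
  position of Frank: 1
  position of Trent: 2
  position of Ivan: 3
  position of Quinn: 4
  position of Carol: 5

Carol is at position 5; the grandparent is 2 steps up the chain, i.e. position 3: Ivan.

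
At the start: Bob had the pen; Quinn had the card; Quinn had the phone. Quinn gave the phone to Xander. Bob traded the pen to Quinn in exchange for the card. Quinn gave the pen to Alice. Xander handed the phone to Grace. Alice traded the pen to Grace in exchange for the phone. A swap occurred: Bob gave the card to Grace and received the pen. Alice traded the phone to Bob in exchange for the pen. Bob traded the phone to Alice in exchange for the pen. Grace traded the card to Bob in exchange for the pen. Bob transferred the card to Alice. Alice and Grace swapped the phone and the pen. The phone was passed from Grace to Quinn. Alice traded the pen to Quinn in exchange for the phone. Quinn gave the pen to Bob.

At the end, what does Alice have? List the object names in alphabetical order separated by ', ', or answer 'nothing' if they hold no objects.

Answer: card, phone

Derivation:
Tracking all object holders:
Start: pen:Bob, card:Quinn, phone:Quinn
Event 1 (give phone: Quinn -> Xander). State: pen:Bob, card:Quinn, phone:Xander
Event 2 (swap pen<->card: now pen:Quinn, card:Bob). State: pen:Quinn, card:Bob, phone:Xander
Event 3 (give pen: Quinn -> Alice). State: pen:Alice, card:Bob, phone:Xander
Event 4 (give phone: Xander -> Grace). State: pen:Alice, card:Bob, phone:Grace
Event 5 (swap pen<->phone: now pen:Grace, phone:Alice). State: pen:Grace, card:Bob, phone:Alice
Event 6 (swap card<->pen: now card:Grace, pen:Bob). State: pen:Bob, card:Grace, phone:Alice
Event 7 (swap phone<->pen: now phone:Bob, pen:Alice). State: pen:Alice, card:Grace, phone:Bob
Event 8 (swap phone<->pen: now phone:Alice, pen:Bob). State: pen:Bob, card:Grace, phone:Alice
Event 9 (swap card<->pen: now card:Bob, pen:Grace). State: pen:Grace, card:Bob, phone:Alice
Event 10 (give card: Bob -> Alice). State: pen:Grace, card:Alice, phone:Alice
Event 11 (swap phone<->pen: now phone:Grace, pen:Alice). State: pen:Alice, card:Alice, phone:Grace
Event 12 (give phone: Grace -> Quinn). State: pen:Alice, card:Alice, phone:Quinn
Event 13 (swap pen<->phone: now pen:Quinn, phone:Alice). State: pen:Quinn, card:Alice, phone:Alice
Event 14 (give pen: Quinn -> Bob). State: pen:Bob, card:Alice, phone:Alice

Final state: pen:Bob, card:Alice, phone:Alice
Alice holds: card, phone.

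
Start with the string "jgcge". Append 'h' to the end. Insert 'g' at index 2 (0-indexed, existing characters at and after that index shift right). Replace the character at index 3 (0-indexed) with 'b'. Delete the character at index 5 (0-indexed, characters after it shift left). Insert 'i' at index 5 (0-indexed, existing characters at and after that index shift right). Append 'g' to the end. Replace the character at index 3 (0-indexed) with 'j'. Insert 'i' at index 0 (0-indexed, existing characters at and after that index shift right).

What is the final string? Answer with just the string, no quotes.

Applying each edit step by step:
Start: "jgcge"
Op 1 (append 'h'): "jgcge" -> "jgcgeh"
Op 2 (insert 'g' at idx 2): "jgcgeh" -> "jggcgeh"
Op 3 (replace idx 3: 'c' -> 'b'): "jggcgeh" -> "jggbgeh"
Op 4 (delete idx 5 = 'e'): "jggbgeh" -> "jggbgh"
Op 5 (insert 'i' at idx 5): "jggbgh" -> "jggbgih"
Op 6 (append 'g'): "jggbgih" -> "jggbgihg"
Op 7 (replace idx 3: 'b' -> 'j'): "jggbgihg" -> "jggjgihg"
Op 8 (insert 'i' at idx 0): "jggjgihg" -> "ijggjgihg"

Answer: ijggjgihg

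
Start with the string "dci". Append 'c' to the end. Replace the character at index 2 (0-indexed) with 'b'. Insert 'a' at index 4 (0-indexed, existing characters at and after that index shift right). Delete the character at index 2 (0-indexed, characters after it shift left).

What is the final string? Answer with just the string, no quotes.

Answer: dcca

Derivation:
Applying each edit step by step:
Start: "dci"
Op 1 (append 'c'): "dci" -> "dcic"
Op 2 (replace idx 2: 'i' -> 'b'): "dcic" -> "dcbc"
Op 3 (insert 'a' at idx 4): "dcbc" -> "dcbca"
Op 4 (delete idx 2 = 'b'): "dcbca" -> "dcca"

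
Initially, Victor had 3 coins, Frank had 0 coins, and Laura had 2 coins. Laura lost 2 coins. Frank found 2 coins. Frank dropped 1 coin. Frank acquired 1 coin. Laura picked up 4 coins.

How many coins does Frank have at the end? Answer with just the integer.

Tracking counts step by step:
Start: Victor=3, Frank=0, Laura=2
Event 1 (Laura -2): Laura: 2 -> 0. State: Victor=3, Frank=0, Laura=0
Event 2 (Frank +2): Frank: 0 -> 2. State: Victor=3, Frank=2, Laura=0
Event 3 (Frank -1): Frank: 2 -> 1. State: Victor=3, Frank=1, Laura=0
Event 4 (Frank +1): Frank: 1 -> 2. State: Victor=3, Frank=2, Laura=0
Event 5 (Laura +4): Laura: 0 -> 4. State: Victor=3, Frank=2, Laura=4

Frank's final count: 2

Answer: 2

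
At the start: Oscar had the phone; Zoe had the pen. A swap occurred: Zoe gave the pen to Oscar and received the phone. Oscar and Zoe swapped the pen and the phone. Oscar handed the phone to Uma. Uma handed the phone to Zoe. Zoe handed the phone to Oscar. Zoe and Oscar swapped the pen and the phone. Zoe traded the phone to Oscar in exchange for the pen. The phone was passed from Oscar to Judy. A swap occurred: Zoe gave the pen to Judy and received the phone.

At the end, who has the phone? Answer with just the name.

Tracking all object holders:
Start: phone:Oscar, pen:Zoe
Event 1 (swap pen<->phone: now pen:Oscar, phone:Zoe). State: phone:Zoe, pen:Oscar
Event 2 (swap pen<->phone: now pen:Zoe, phone:Oscar). State: phone:Oscar, pen:Zoe
Event 3 (give phone: Oscar -> Uma). State: phone:Uma, pen:Zoe
Event 4 (give phone: Uma -> Zoe). State: phone:Zoe, pen:Zoe
Event 5 (give phone: Zoe -> Oscar). State: phone:Oscar, pen:Zoe
Event 6 (swap pen<->phone: now pen:Oscar, phone:Zoe). State: phone:Zoe, pen:Oscar
Event 7 (swap phone<->pen: now phone:Oscar, pen:Zoe). State: phone:Oscar, pen:Zoe
Event 8 (give phone: Oscar -> Judy). State: phone:Judy, pen:Zoe
Event 9 (swap pen<->phone: now pen:Judy, phone:Zoe). State: phone:Zoe, pen:Judy

Final state: phone:Zoe, pen:Judy
The phone is held by Zoe.

Answer: Zoe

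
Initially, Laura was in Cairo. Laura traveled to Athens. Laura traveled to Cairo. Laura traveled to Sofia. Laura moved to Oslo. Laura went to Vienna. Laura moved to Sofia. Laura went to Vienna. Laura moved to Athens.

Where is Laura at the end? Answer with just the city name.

Tracking Laura's location:
Start: Laura is in Cairo.
After move 1: Cairo -> Athens. Laura is in Athens.
After move 2: Athens -> Cairo. Laura is in Cairo.
After move 3: Cairo -> Sofia. Laura is in Sofia.
After move 4: Sofia -> Oslo. Laura is in Oslo.
After move 5: Oslo -> Vienna. Laura is in Vienna.
After move 6: Vienna -> Sofia. Laura is in Sofia.
After move 7: Sofia -> Vienna. Laura is in Vienna.
After move 8: Vienna -> Athens. Laura is in Athens.

Answer: Athens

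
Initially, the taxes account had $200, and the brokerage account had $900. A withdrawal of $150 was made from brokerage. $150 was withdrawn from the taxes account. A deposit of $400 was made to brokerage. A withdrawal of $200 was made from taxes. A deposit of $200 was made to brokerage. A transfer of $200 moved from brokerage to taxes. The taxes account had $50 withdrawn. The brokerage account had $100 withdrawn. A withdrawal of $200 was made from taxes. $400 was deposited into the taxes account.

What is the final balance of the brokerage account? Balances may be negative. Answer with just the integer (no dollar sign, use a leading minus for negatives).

Tracking account balances step by step:
Start: taxes=200, brokerage=900
Event 1 (withdraw 150 from brokerage): brokerage: 900 - 150 = 750. Balances: taxes=200, brokerage=750
Event 2 (withdraw 150 from taxes): taxes: 200 - 150 = 50. Balances: taxes=50, brokerage=750
Event 3 (deposit 400 to brokerage): brokerage: 750 + 400 = 1150. Balances: taxes=50, brokerage=1150
Event 4 (withdraw 200 from taxes): taxes: 50 - 200 = -150. Balances: taxes=-150, brokerage=1150
Event 5 (deposit 200 to brokerage): brokerage: 1150 + 200 = 1350. Balances: taxes=-150, brokerage=1350
Event 6 (transfer 200 brokerage -> taxes): brokerage: 1350 - 200 = 1150, taxes: -150 + 200 = 50. Balances: taxes=50, brokerage=1150
Event 7 (withdraw 50 from taxes): taxes: 50 - 50 = 0. Balances: taxes=0, brokerage=1150
Event 8 (withdraw 100 from brokerage): brokerage: 1150 - 100 = 1050. Balances: taxes=0, brokerage=1050
Event 9 (withdraw 200 from taxes): taxes: 0 - 200 = -200. Balances: taxes=-200, brokerage=1050
Event 10 (deposit 400 to taxes): taxes: -200 + 400 = 200. Balances: taxes=200, brokerage=1050

Final balance of brokerage: 1050

Answer: 1050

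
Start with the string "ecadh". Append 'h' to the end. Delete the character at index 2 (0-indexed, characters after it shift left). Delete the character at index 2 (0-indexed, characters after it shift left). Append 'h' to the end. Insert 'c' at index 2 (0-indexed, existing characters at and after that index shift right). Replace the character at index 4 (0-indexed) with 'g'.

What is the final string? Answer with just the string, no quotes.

Answer: ecchgh

Derivation:
Applying each edit step by step:
Start: "ecadh"
Op 1 (append 'h'): "ecadh" -> "ecadhh"
Op 2 (delete idx 2 = 'a'): "ecadhh" -> "ecdhh"
Op 3 (delete idx 2 = 'd'): "ecdhh" -> "echh"
Op 4 (append 'h'): "echh" -> "echhh"
Op 5 (insert 'c' at idx 2): "echhh" -> "ecchhh"
Op 6 (replace idx 4: 'h' -> 'g'): "ecchhh" -> "ecchgh"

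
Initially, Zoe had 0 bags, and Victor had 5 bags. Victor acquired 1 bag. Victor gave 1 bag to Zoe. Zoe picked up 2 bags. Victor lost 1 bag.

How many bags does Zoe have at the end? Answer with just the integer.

Answer: 3

Derivation:
Tracking counts step by step:
Start: Zoe=0, Victor=5
Event 1 (Victor +1): Victor: 5 -> 6. State: Zoe=0, Victor=6
Event 2 (Victor -> Zoe, 1): Victor: 6 -> 5, Zoe: 0 -> 1. State: Zoe=1, Victor=5
Event 3 (Zoe +2): Zoe: 1 -> 3. State: Zoe=3, Victor=5
Event 4 (Victor -1): Victor: 5 -> 4. State: Zoe=3, Victor=4

Zoe's final count: 3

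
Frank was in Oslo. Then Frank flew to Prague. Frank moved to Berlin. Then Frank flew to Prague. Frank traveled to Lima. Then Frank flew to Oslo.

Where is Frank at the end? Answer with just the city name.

Tracking Frank's location:
Start: Frank is in Oslo.
After move 1: Oslo -> Prague. Frank is in Prague.
After move 2: Prague -> Berlin. Frank is in Berlin.
After move 3: Berlin -> Prague. Frank is in Prague.
After move 4: Prague -> Lima. Frank is in Lima.
After move 5: Lima -> Oslo. Frank is in Oslo.

Answer: Oslo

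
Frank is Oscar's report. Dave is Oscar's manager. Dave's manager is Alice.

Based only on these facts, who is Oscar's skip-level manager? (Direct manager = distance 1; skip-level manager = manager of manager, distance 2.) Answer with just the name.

Answer: Alice

Derivation:
Reconstructing the manager chain from the given facts:
  Alice -> Dave -> Oscar -> Frank
(each arrow means 'manager of the next')
Positions in the chain (0 = top):
  position of Alice: 0
  position of Dave: 1
  position of Oscar: 2
  position of Frank: 3

Oscar is at position 2; the skip-level manager is 2 steps up the chain, i.e. position 0: Alice.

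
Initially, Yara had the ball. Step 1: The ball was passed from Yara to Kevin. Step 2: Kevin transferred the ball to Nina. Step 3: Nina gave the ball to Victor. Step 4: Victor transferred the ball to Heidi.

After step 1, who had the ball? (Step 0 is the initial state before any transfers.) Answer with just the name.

Tracking the ball holder through step 1:
After step 0 (start): Yara
After step 1: Kevin

At step 1, the holder is Kevin.

Answer: Kevin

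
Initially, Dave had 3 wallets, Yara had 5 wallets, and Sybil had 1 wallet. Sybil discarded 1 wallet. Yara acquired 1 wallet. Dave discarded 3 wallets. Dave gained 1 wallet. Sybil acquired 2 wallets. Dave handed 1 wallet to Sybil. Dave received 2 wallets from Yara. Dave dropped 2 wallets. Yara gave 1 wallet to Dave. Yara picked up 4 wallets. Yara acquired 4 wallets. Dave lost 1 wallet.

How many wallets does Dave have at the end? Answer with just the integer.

Answer: 0

Derivation:
Tracking counts step by step:
Start: Dave=3, Yara=5, Sybil=1
Event 1 (Sybil -1): Sybil: 1 -> 0. State: Dave=3, Yara=5, Sybil=0
Event 2 (Yara +1): Yara: 5 -> 6. State: Dave=3, Yara=6, Sybil=0
Event 3 (Dave -3): Dave: 3 -> 0. State: Dave=0, Yara=6, Sybil=0
Event 4 (Dave +1): Dave: 0 -> 1. State: Dave=1, Yara=6, Sybil=0
Event 5 (Sybil +2): Sybil: 0 -> 2. State: Dave=1, Yara=6, Sybil=2
Event 6 (Dave -> Sybil, 1): Dave: 1 -> 0, Sybil: 2 -> 3. State: Dave=0, Yara=6, Sybil=3
Event 7 (Yara -> Dave, 2): Yara: 6 -> 4, Dave: 0 -> 2. State: Dave=2, Yara=4, Sybil=3
Event 8 (Dave -2): Dave: 2 -> 0. State: Dave=0, Yara=4, Sybil=3
Event 9 (Yara -> Dave, 1): Yara: 4 -> 3, Dave: 0 -> 1. State: Dave=1, Yara=3, Sybil=3
Event 10 (Yara +4): Yara: 3 -> 7. State: Dave=1, Yara=7, Sybil=3
Event 11 (Yara +4): Yara: 7 -> 11. State: Dave=1, Yara=11, Sybil=3
Event 12 (Dave -1): Dave: 1 -> 0. State: Dave=0, Yara=11, Sybil=3

Dave's final count: 0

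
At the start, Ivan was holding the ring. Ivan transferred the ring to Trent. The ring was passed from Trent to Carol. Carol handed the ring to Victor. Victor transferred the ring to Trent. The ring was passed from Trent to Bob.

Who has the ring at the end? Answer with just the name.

Answer: Bob

Derivation:
Tracking the ring through each event:
Start: Ivan has the ring.
After event 1: Trent has the ring.
After event 2: Carol has the ring.
After event 3: Victor has the ring.
After event 4: Trent has the ring.
After event 5: Bob has the ring.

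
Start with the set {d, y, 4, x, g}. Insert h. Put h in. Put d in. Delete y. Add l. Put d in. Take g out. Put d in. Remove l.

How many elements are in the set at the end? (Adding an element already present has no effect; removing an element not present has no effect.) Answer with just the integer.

Answer: 4

Derivation:
Tracking the set through each operation:
Start: {4, d, g, x, y}
Event 1 (add h): added. Set: {4, d, g, h, x, y}
Event 2 (add h): already present, no change. Set: {4, d, g, h, x, y}
Event 3 (add d): already present, no change. Set: {4, d, g, h, x, y}
Event 4 (remove y): removed. Set: {4, d, g, h, x}
Event 5 (add l): added. Set: {4, d, g, h, l, x}
Event 6 (add d): already present, no change. Set: {4, d, g, h, l, x}
Event 7 (remove g): removed. Set: {4, d, h, l, x}
Event 8 (add d): already present, no change. Set: {4, d, h, l, x}
Event 9 (remove l): removed. Set: {4, d, h, x}

Final set: {4, d, h, x} (size 4)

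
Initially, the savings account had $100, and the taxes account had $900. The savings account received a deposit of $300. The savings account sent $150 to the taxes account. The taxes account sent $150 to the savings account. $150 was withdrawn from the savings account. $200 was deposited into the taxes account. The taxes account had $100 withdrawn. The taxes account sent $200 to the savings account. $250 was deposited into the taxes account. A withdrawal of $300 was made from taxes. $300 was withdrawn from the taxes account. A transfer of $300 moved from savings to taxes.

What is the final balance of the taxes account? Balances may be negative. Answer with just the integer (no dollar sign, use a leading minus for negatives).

Tracking account balances step by step:
Start: savings=100, taxes=900
Event 1 (deposit 300 to savings): savings: 100 + 300 = 400. Balances: savings=400, taxes=900
Event 2 (transfer 150 savings -> taxes): savings: 400 - 150 = 250, taxes: 900 + 150 = 1050. Balances: savings=250, taxes=1050
Event 3 (transfer 150 taxes -> savings): taxes: 1050 - 150 = 900, savings: 250 + 150 = 400. Balances: savings=400, taxes=900
Event 4 (withdraw 150 from savings): savings: 400 - 150 = 250. Balances: savings=250, taxes=900
Event 5 (deposit 200 to taxes): taxes: 900 + 200 = 1100. Balances: savings=250, taxes=1100
Event 6 (withdraw 100 from taxes): taxes: 1100 - 100 = 1000. Balances: savings=250, taxes=1000
Event 7 (transfer 200 taxes -> savings): taxes: 1000 - 200 = 800, savings: 250 + 200 = 450. Balances: savings=450, taxes=800
Event 8 (deposit 250 to taxes): taxes: 800 + 250 = 1050. Balances: savings=450, taxes=1050
Event 9 (withdraw 300 from taxes): taxes: 1050 - 300 = 750. Balances: savings=450, taxes=750
Event 10 (withdraw 300 from taxes): taxes: 750 - 300 = 450. Balances: savings=450, taxes=450
Event 11 (transfer 300 savings -> taxes): savings: 450 - 300 = 150, taxes: 450 + 300 = 750. Balances: savings=150, taxes=750

Final balance of taxes: 750

Answer: 750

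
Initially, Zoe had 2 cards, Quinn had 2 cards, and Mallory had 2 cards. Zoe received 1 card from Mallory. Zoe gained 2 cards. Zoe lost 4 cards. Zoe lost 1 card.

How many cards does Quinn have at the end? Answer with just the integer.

Tracking counts step by step:
Start: Zoe=2, Quinn=2, Mallory=2
Event 1 (Mallory -> Zoe, 1): Mallory: 2 -> 1, Zoe: 2 -> 3. State: Zoe=3, Quinn=2, Mallory=1
Event 2 (Zoe +2): Zoe: 3 -> 5. State: Zoe=5, Quinn=2, Mallory=1
Event 3 (Zoe -4): Zoe: 5 -> 1. State: Zoe=1, Quinn=2, Mallory=1
Event 4 (Zoe -1): Zoe: 1 -> 0. State: Zoe=0, Quinn=2, Mallory=1

Quinn's final count: 2

Answer: 2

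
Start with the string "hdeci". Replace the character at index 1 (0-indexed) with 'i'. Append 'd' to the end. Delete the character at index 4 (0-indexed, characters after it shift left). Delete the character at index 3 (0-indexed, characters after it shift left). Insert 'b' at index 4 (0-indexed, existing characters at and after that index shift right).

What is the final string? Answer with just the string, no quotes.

Answer: hiedb

Derivation:
Applying each edit step by step:
Start: "hdeci"
Op 1 (replace idx 1: 'd' -> 'i'): "hdeci" -> "hieci"
Op 2 (append 'd'): "hieci" -> "hiecid"
Op 3 (delete idx 4 = 'i'): "hiecid" -> "hiecd"
Op 4 (delete idx 3 = 'c'): "hiecd" -> "hied"
Op 5 (insert 'b' at idx 4): "hied" -> "hiedb"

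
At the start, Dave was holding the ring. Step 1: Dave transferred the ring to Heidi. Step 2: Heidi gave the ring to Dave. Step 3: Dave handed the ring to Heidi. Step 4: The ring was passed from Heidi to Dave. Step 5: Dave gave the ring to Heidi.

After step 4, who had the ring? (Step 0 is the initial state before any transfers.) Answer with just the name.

Answer: Dave

Derivation:
Tracking the ring holder through step 4:
After step 0 (start): Dave
After step 1: Heidi
After step 2: Dave
After step 3: Heidi
After step 4: Dave

At step 4, the holder is Dave.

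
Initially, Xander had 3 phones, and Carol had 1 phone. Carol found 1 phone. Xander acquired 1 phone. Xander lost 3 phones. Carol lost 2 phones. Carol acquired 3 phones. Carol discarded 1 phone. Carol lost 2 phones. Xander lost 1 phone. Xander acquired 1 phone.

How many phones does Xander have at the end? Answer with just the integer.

Answer: 1

Derivation:
Tracking counts step by step:
Start: Xander=3, Carol=1
Event 1 (Carol +1): Carol: 1 -> 2. State: Xander=3, Carol=2
Event 2 (Xander +1): Xander: 3 -> 4. State: Xander=4, Carol=2
Event 3 (Xander -3): Xander: 4 -> 1. State: Xander=1, Carol=2
Event 4 (Carol -2): Carol: 2 -> 0. State: Xander=1, Carol=0
Event 5 (Carol +3): Carol: 0 -> 3. State: Xander=1, Carol=3
Event 6 (Carol -1): Carol: 3 -> 2. State: Xander=1, Carol=2
Event 7 (Carol -2): Carol: 2 -> 0. State: Xander=1, Carol=0
Event 8 (Xander -1): Xander: 1 -> 0. State: Xander=0, Carol=0
Event 9 (Xander +1): Xander: 0 -> 1. State: Xander=1, Carol=0

Xander's final count: 1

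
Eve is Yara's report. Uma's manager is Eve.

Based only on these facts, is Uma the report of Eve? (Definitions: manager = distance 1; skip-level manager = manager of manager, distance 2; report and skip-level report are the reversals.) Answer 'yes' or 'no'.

Answer: yes

Derivation:
Reconstructing the manager chain from the given facts:
  Yara -> Eve -> Uma
(each arrow means 'manager of the next')
Positions in the chain (0 = top):
  position of Yara: 0
  position of Eve: 1
  position of Uma: 2

Uma is at position 2, Eve is at position 1; signed distance (j - i) = -1.
'report' requires j - i = -1. Actual distance is -1, so the relation HOLDS.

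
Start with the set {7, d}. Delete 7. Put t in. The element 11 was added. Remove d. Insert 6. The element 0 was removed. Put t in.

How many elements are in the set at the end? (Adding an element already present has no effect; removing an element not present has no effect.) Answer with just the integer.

Tracking the set through each operation:
Start: {7, d}
Event 1 (remove 7): removed. Set: {d}
Event 2 (add t): added. Set: {d, t}
Event 3 (add 11): added. Set: {11, d, t}
Event 4 (remove d): removed. Set: {11, t}
Event 5 (add 6): added. Set: {11, 6, t}
Event 6 (remove 0): not present, no change. Set: {11, 6, t}
Event 7 (add t): already present, no change. Set: {11, 6, t}

Final set: {11, 6, t} (size 3)

Answer: 3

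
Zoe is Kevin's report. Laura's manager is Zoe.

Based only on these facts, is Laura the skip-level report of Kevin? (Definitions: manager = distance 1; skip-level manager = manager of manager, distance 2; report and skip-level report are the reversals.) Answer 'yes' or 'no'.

Reconstructing the manager chain from the given facts:
  Kevin -> Zoe -> Laura
(each arrow means 'manager of the next')
Positions in the chain (0 = top):
  position of Kevin: 0
  position of Zoe: 1
  position of Laura: 2

Laura is at position 2, Kevin is at position 0; signed distance (j - i) = -2.
'skip-level report' requires j - i = -2. Actual distance is -2, so the relation HOLDS.

Answer: yes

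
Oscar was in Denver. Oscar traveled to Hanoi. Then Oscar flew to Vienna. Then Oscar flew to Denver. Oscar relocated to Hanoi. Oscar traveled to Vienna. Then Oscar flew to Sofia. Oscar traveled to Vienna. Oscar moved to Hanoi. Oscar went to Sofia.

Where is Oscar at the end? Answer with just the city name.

Answer: Sofia

Derivation:
Tracking Oscar's location:
Start: Oscar is in Denver.
After move 1: Denver -> Hanoi. Oscar is in Hanoi.
After move 2: Hanoi -> Vienna. Oscar is in Vienna.
After move 3: Vienna -> Denver. Oscar is in Denver.
After move 4: Denver -> Hanoi. Oscar is in Hanoi.
After move 5: Hanoi -> Vienna. Oscar is in Vienna.
After move 6: Vienna -> Sofia. Oscar is in Sofia.
After move 7: Sofia -> Vienna. Oscar is in Vienna.
After move 8: Vienna -> Hanoi. Oscar is in Hanoi.
After move 9: Hanoi -> Sofia. Oscar is in Sofia.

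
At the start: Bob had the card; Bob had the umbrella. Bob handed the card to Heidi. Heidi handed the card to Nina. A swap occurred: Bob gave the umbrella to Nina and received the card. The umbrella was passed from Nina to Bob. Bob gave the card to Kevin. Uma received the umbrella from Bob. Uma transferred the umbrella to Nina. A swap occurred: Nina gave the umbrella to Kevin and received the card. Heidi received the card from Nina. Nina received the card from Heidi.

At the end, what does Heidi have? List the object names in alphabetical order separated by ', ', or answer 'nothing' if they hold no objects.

Answer: nothing

Derivation:
Tracking all object holders:
Start: card:Bob, umbrella:Bob
Event 1 (give card: Bob -> Heidi). State: card:Heidi, umbrella:Bob
Event 2 (give card: Heidi -> Nina). State: card:Nina, umbrella:Bob
Event 3 (swap umbrella<->card: now umbrella:Nina, card:Bob). State: card:Bob, umbrella:Nina
Event 4 (give umbrella: Nina -> Bob). State: card:Bob, umbrella:Bob
Event 5 (give card: Bob -> Kevin). State: card:Kevin, umbrella:Bob
Event 6 (give umbrella: Bob -> Uma). State: card:Kevin, umbrella:Uma
Event 7 (give umbrella: Uma -> Nina). State: card:Kevin, umbrella:Nina
Event 8 (swap umbrella<->card: now umbrella:Kevin, card:Nina). State: card:Nina, umbrella:Kevin
Event 9 (give card: Nina -> Heidi). State: card:Heidi, umbrella:Kevin
Event 10 (give card: Heidi -> Nina). State: card:Nina, umbrella:Kevin

Final state: card:Nina, umbrella:Kevin
Heidi holds: (nothing).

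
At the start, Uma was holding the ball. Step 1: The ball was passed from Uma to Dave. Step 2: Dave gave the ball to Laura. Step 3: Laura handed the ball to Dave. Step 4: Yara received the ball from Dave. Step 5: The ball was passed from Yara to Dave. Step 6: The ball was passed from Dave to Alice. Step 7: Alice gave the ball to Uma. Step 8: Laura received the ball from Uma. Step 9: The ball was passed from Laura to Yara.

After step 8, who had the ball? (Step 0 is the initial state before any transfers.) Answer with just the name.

Tracking the ball holder through step 8:
After step 0 (start): Uma
After step 1: Dave
After step 2: Laura
After step 3: Dave
After step 4: Yara
After step 5: Dave
After step 6: Alice
After step 7: Uma
After step 8: Laura

At step 8, the holder is Laura.

Answer: Laura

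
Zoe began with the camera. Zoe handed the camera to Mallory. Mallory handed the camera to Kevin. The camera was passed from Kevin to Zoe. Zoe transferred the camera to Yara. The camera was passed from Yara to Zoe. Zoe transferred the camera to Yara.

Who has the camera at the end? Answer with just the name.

Answer: Yara

Derivation:
Tracking the camera through each event:
Start: Zoe has the camera.
After event 1: Mallory has the camera.
After event 2: Kevin has the camera.
After event 3: Zoe has the camera.
After event 4: Yara has the camera.
After event 5: Zoe has the camera.
After event 6: Yara has the camera.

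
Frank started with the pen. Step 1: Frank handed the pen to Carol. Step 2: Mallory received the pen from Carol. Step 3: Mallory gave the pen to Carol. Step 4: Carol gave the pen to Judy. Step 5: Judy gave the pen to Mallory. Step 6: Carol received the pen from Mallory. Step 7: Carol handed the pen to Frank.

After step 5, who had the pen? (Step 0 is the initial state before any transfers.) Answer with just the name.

Tracking the pen holder through step 5:
After step 0 (start): Frank
After step 1: Carol
After step 2: Mallory
After step 3: Carol
After step 4: Judy
After step 5: Mallory

At step 5, the holder is Mallory.

Answer: Mallory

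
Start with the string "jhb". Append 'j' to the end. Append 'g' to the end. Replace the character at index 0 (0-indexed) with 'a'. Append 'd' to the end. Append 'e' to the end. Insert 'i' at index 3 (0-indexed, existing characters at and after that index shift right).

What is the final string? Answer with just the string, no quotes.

Applying each edit step by step:
Start: "jhb"
Op 1 (append 'j'): "jhb" -> "jhbj"
Op 2 (append 'g'): "jhbj" -> "jhbjg"
Op 3 (replace idx 0: 'j' -> 'a'): "jhbjg" -> "ahbjg"
Op 4 (append 'd'): "ahbjg" -> "ahbjgd"
Op 5 (append 'e'): "ahbjgd" -> "ahbjgde"
Op 6 (insert 'i' at idx 3): "ahbjgde" -> "ahbijgde"

Answer: ahbijgde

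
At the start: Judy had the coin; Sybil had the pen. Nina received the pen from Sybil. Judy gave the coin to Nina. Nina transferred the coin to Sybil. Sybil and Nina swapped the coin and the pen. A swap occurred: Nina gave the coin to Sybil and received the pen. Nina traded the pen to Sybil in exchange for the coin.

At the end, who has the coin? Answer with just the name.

Answer: Nina

Derivation:
Tracking all object holders:
Start: coin:Judy, pen:Sybil
Event 1 (give pen: Sybil -> Nina). State: coin:Judy, pen:Nina
Event 2 (give coin: Judy -> Nina). State: coin:Nina, pen:Nina
Event 3 (give coin: Nina -> Sybil). State: coin:Sybil, pen:Nina
Event 4 (swap coin<->pen: now coin:Nina, pen:Sybil). State: coin:Nina, pen:Sybil
Event 5 (swap coin<->pen: now coin:Sybil, pen:Nina). State: coin:Sybil, pen:Nina
Event 6 (swap pen<->coin: now pen:Sybil, coin:Nina). State: coin:Nina, pen:Sybil

Final state: coin:Nina, pen:Sybil
The coin is held by Nina.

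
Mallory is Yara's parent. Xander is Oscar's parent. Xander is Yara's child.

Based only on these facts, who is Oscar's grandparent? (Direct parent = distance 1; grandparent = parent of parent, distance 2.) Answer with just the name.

Answer: Yara

Derivation:
Reconstructing the parent chain from the given facts:
  Mallory -> Yara -> Xander -> Oscar
(each arrow means 'parent of the next')
Positions in the chain (0 = top):
  position of Mallory: 0
  position of Yara: 1
  position of Xander: 2
  position of Oscar: 3

Oscar is at position 3; the grandparent is 2 steps up the chain, i.e. position 1: Yara.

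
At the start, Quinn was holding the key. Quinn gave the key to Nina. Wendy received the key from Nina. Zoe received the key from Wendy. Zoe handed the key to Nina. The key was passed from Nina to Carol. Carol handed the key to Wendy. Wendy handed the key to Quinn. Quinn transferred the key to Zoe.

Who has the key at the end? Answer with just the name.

Tracking the key through each event:
Start: Quinn has the key.
After event 1: Nina has the key.
After event 2: Wendy has the key.
After event 3: Zoe has the key.
After event 4: Nina has the key.
After event 5: Carol has the key.
After event 6: Wendy has the key.
After event 7: Quinn has the key.
After event 8: Zoe has the key.

Answer: Zoe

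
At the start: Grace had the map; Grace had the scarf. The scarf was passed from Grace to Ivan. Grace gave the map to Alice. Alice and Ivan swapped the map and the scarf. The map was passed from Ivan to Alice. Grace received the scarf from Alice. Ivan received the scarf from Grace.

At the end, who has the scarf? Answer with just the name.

Tracking all object holders:
Start: map:Grace, scarf:Grace
Event 1 (give scarf: Grace -> Ivan). State: map:Grace, scarf:Ivan
Event 2 (give map: Grace -> Alice). State: map:Alice, scarf:Ivan
Event 3 (swap map<->scarf: now map:Ivan, scarf:Alice). State: map:Ivan, scarf:Alice
Event 4 (give map: Ivan -> Alice). State: map:Alice, scarf:Alice
Event 5 (give scarf: Alice -> Grace). State: map:Alice, scarf:Grace
Event 6 (give scarf: Grace -> Ivan). State: map:Alice, scarf:Ivan

Final state: map:Alice, scarf:Ivan
The scarf is held by Ivan.

Answer: Ivan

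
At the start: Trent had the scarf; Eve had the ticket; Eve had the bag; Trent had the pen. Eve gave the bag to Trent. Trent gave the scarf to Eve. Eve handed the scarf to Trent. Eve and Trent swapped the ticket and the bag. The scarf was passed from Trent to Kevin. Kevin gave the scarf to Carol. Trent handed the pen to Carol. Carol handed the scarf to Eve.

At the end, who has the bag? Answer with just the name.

Tracking all object holders:
Start: scarf:Trent, ticket:Eve, bag:Eve, pen:Trent
Event 1 (give bag: Eve -> Trent). State: scarf:Trent, ticket:Eve, bag:Trent, pen:Trent
Event 2 (give scarf: Trent -> Eve). State: scarf:Eve, ticket:Eve, bag:Trent, pen:Trent
Event 3 (give scarf: Eve -> Trent). State: scarf:Trent, ticket:Eve, bag:Trent, pen:Trent
Event 4 (swap ticket<->bag: now ticket:Trent, bag:Eve). State: scarf:Trent, ticket:Trent, bag:Eve, pen:Trent
Event 5 (give scarf: Trent -> Kevin). State: scarf:Kevin, ticket:Trent, bag:Eve, pen:Trent
Event 6 (give scarf: Kevin -> Carol). State: scarf:Carol, ticket:Trent, bag:Eve, pen:Trent
Event 7 (give pen: Trent -> Carol). State: scarf:Carol, ticket:Trent, bag:Eve, pen:Carol
Event 8 (give scarf: Carol -> Eve). State: scarf:Eve, ticket:Trent, bag:Eve, pen:Carol

Final state: scarf:Eve, ticket:Trent, bag:Eve, pen:Carol
The bag is held by Eve.

Answer: Eve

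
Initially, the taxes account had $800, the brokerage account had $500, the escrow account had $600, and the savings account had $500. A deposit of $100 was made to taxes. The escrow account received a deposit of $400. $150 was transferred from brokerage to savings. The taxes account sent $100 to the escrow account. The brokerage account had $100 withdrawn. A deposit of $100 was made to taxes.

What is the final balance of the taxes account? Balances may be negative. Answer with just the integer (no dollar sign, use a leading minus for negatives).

Answer: 900

Derivation:
Tracking account balances step by step:
Start: taxes=800, brokerage=500, escrow=600, savings=500
Event 1 (deposit 100 to taxes): taxes: 800 + 100 = 900. Balances: taxes=900, brokerage=500, escrow=600, savings=500
Event 2 (deposit 400 to escrow): escrow: 600 + 400 = 1000. Balances: taxes=900, brokerage=500, escrow=1000, savings=500
Event 3 (transfer 150 brokerage -> savings): brokerage: 500 - 150 = 350, savings: 500 + 150 = 650. Balances: taxes=900, brokerage=350, escrow=1000, savings=650
Event 4 (transfer 100 taxes -> escrow): taxes: 900 - 100 = 800, escrow: 1000 + 100 = 1100. Balances: taxes=800, brokerage=350, escrow=1100, savings=650
Event 5 (withdraw 100 from brokerage): brokerage: 350 - 100 = 250. Balances: taxes=800, brokerage=250, escrow=1100, savings=650
Event 6 (deposit 100 to taxes): taxes: 800 + 100 = 900. Balances: taxes=900, brokerage=250, escrow=1100, savings=650

Final balance of taxes: 900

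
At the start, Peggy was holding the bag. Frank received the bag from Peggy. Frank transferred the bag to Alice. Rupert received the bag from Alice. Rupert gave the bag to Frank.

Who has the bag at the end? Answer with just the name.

Tracking the bag through each event:
Start: Peggy has the bag.
After event 1: Frank has the bag.
After event 2: Alice has the bag.
After event 3: Rupert has the bag.
After event 4: Frank has the bag.

Answer: Frank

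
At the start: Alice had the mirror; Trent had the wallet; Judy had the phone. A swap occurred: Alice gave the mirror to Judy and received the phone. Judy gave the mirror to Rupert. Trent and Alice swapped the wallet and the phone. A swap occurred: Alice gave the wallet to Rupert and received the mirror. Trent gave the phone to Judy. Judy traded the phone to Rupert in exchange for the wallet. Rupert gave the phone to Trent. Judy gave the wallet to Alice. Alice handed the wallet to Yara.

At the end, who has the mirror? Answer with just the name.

Answer: Alice

Derivation:
Tracking all object holders:
Start: mirror:Alice, wallet:Trent, phone:Judy
Event 1 (swap mirror<->phone: now mirror:Judy, phone:Alice). State: mirror:Judy, wallet:Trent, phone:Alice
Event 2 (give mirror: Judy -> Rupert). State: mirror:Rupert, wallet:Trent, phone:Alice
Event 3 (swap wallet<->phone: now wallet:Alice, phone:Trent). State: mirror:Rupert, wallet:Alice, phone:Trent
Event 4 (swap wallet<->mirror: now wallet:Rupert, mirror:Alice). State: mirror:Alice, wallet:Rupert, phone:Trent
Event 5 (give phone: Trent -> Judy). State: mirror:Alice, wallet:Rupert, phone:Judy
Event 6 (swap phone<->wallet: now phone:Rupert, wallet:Judy). State: mirror:Alice, wallet:Judy, phone:Rupert
Event 7 (give phone: Rupert -> Trent). State: mirror:Alice, wallet:Judy, phone:Trent
Event 8 (give wallet: Judy -> Alice). State: mirror:Alice, wallet:Alice, phone:Trent
Event 9 (give wallet: Alice -> Yara). State: mirror:Alice, wallet:Yara, phone:Trent

Final state: mirror:Alice, wallet:Yara, phone:Trent
The mirror is held by Alice.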